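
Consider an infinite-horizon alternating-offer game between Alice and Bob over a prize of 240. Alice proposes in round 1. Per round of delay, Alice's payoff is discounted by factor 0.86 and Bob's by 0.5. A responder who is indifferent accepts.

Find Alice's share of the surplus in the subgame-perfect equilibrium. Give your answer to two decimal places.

210.53

When Alice proposes, Bob accepts any offer worth at least 0.5 times what Bob would get by proposing next round; and vice versa.
This gives x = 240 − 0.5y and y = 240 − 0.86x, where x and y are each side's share when it proposes.
Hence (1 − 0.5·0.86)x = 240(1 − 0.5), i.e. 0.57·x = 120.
x ≈ 210.5263; Bob's share is 240 − x ≈ 29.4737.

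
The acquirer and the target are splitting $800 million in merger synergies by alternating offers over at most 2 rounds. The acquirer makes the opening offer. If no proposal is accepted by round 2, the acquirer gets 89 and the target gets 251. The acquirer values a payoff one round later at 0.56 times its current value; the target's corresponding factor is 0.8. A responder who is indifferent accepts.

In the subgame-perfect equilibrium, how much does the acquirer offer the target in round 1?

By backward induction:
Round 2 (the target proposes): the acquirer gets 89 if talks fail, so the target offers 89 and keeps 711.
Round 1 (the acquirer proposes): the target can get 711 next round, worth 0.8 × 711 = 568.8 now. The acquirer offers 568.8 and keeps 800 − 568.8 = 231.2.

568.8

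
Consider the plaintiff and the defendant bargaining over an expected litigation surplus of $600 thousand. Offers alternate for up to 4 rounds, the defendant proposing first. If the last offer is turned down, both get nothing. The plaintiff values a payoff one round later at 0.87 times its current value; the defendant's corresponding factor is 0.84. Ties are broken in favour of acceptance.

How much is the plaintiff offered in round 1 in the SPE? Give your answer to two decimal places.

465.00

Work backward from the last round.
Round 4 (the plaintiff proposes): the defendant will accept anything ≥ 0, so the plaintiff offers 0 and keeps 600.
Round 3 (the defendant proposes): the plaintiff can get 600 next round, worth 0.87 × 600 = 522 now; the defendant offers that and keeps 78.
Round 2 (the plaintiff proposes): the defendant can get 78 next round, worth 0.84 × 78 = 65.52 now. The plaintiff offers 65.52 and keeps 600 − 65.52 = 534.48.
Round 1 (the defendant proposes): the plaintiff can get 534.48 next round, worth 0.87 × 534.48 = 464.9976 now, so the defendant offers 464.9976, keeping 135.0024.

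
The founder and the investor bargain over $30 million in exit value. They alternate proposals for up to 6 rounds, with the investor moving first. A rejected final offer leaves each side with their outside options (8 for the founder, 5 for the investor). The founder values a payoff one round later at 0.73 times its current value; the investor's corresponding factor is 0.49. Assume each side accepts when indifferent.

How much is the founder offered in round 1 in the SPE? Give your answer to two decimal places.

17.50

By backward induction:
Round 6 (the founder proposes): the investor gets 5 if talks fail, so the founder offers 5 and keeps 25.
Round 5 (the investor proposes): the founder can get 25 next round, worth 0.73 × 25 = 18.25 now. The investor offers 18.25 and keeps 30 − 18.25 = 11.75.
Round 4 (the founder proposes): the investor can get 11.75 next round, worth 0.49 × 11.75 = 5.7575 now. The founder offers 5.7575 and keeps 30 − 5.7575 = 24.2425.
Round 3 (the investor proposes): the founder can get 24.2425 next round, worth 0.73 × 24.2425 = 17.697025 now. The investor offers 17.697025 and keeps 30 − 17.697025 = 12.302975.
Round 2 (the founder proposes): the investor can get 12.302975 next round, worth 0.49 × 12.302975 = 6.02845775 now, so the founder offers 6.02845775, keeping 23.97154225.
Round 1 (the investor proposes): the founder can get 23.97154225 next round, worth 0.73 × 23.97154225 = 17.4992258425 now. The investor offers 17.4992258425 and keeps 30 − 17.4992258425 = 12.5007741575.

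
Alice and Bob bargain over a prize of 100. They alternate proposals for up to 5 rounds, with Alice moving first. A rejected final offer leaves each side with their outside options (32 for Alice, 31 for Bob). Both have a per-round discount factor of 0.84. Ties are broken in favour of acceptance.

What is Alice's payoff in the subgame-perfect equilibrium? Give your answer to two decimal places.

61.64

Round 5 (Alice proposes): Bob gets 31 if talks fail, so Alice offers 31 and keeps 69.
Round 4 (Bob proposes): Alice can get 69 next round, worth 0.84 × 69 = 57.96 now, so Bob offers 57.96, keeping 42.04.
Round 3 (Alice proposes): Bob can get 42.04 next round, worth 0.84 × 42.04 = 35.3136 now. Alice offers 35.3136 and keeps 100 − 35.3136 = 64.6864.
Round 2 (Bob proposes): Alice can get 64.6864 next round, worth 0.84 × 64.6864 = 54.336576 now; Bob offers that and keeps 45.663424.
Round 1 (Alice proposes): Bob can get 45.663424 next round, worth 0.84 × 45.663424 = 38.35727616 now. Alice offers 38.35727616 and keeps 100 − 38.35727616 = 61.64272384.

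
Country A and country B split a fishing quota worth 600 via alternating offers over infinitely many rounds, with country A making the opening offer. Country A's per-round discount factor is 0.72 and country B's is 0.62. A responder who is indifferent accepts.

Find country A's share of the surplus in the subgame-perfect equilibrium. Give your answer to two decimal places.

411.85

When country A proposes, country B accepts any offer worth at least 0.62 times what country B would get by proposing next round; and vice versa.
This gives x = 600 − 0.62y and y = 600 − 0.72x, where x and y are each side's share when it proposes.
Hence (1 − 0.62·0.72)x = 600(1 − 0.62), i.e. 0.5536·x = 228.
x ≈ 411.8497; country B's share is 600 − x ≈ 188.1503.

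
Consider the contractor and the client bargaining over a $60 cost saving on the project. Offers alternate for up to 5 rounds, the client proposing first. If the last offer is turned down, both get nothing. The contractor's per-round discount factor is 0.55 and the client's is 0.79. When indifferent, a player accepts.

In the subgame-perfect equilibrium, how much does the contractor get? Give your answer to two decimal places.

Solve by backward induction from round 5.
Round 5 (the client proposes): rejection yields 0 for the contractor; the client offers 0 and keeps 60.
Round 4 (the contractor proposes): the client can get 60 next round, worth 0.79 × 60 = 47.4 now; the contractor offers that and keeps 12.6.
Round 3 (the client proposes): the contractor can get 12.6 next round, worth 0.55 × 12.6 = 6.93 now. The client offers 6.93 and keeps 60 − 6.93 = 53.07.
Round 2 (the contractor proposes): the client can get 53.07 next round, worth 0.79 × 53.07 = 41.9253 now; the contractor offers that and keeps 18.0747.
Round 1 (the client proposes): the contractor can get 18.0747 next round, worth 0.55 × 18.0747 = 9.941085 now. The client offers 9.941085 and keeps 60 − 9.941085 = 50.058915.

9.94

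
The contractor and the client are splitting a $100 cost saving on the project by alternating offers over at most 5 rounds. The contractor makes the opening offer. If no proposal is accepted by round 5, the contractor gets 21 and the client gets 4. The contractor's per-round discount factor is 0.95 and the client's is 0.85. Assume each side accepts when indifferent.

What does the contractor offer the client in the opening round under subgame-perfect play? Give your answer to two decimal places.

Round 5 (the contractor proposes): the client gets 4 if talks fail, so the contractor offers 4 and keeps 96.
Round 4 (the client proposes): the contractor can get 96 next round, worth 0.95 × 96 = 91.2 now, so the client offers 91.2, keeping 8.8.
Round 3 (the contractor proposes): the client can get 8.8 next round, worth 0.85 × 8.8 = 7.48 now, so the contractor offers 7.48, keeping 92.52.
Round 2 (the client proposes): the contractor can get 92.52 next round, worth 0.95 × 92.52 = 87.894 now. The client offers 87.894 and keeps 100 − 87.894 = 12.106.
Round 1 (the contractor proposes): the client can get 12.106 next round, worth 0.85 × 12.106 = 10.2901 now. The contractor offers 10.2901 and keeps 100 − 10.2901 = 89.7099.

10.29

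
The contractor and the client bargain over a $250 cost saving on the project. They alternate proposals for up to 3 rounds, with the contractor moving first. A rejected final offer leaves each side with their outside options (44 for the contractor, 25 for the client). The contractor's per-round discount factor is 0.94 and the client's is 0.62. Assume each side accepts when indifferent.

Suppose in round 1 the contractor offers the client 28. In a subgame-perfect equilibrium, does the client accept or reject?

Round 3 (the contractor proposes): the client gets 25 if talks fail, so the contractor offers 25 and keeps 225.
Round 2 (the client proposes): the contractor can get 225 next round, worth 0.94 × 225 = 211.5 now; the client offers that and keeps 38.5.
So by rejecting in round 1, the client gets 38.5 next round, worth 0.62 × 38.5 = 23.87 now.
Offer 28 ≥ 23.87, so the client accepts.

Accept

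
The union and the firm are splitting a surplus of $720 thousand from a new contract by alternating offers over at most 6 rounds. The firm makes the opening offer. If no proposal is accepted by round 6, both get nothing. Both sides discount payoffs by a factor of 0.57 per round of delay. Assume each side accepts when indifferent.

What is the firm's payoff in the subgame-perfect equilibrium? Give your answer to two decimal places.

By backward induction:
Round 6 (the union proposes): the firm will accept anything ≥ 0, so the union offers 0 and keeps 720.
Round 5 (the firm proposes): the union can get 720 next round, worth 0.57 × 720 = 410.4 now; the firm offers that and keeps 309.6.
Round 4 (the union proposes): the firm can get 309.6 next round, worth 0.57 × 309.6 = 176.472 now, so the union offers 176.472, keeping 543.528.
Round 3 (the firm proposes): the union can get 543.528 next round, worth 0.57 × 543.528 = 309.81096 now. The firm offers 309.81096 and keeps 720 − 309.81096 = 410.18904.
Round 2 (the union proposes): the firm can get 410.18904 next round, worth 0.57 × 410.18904 = 233.8077528 now, so the union offers 233.8077528, keeping 486.1922472.
Round 1 (the firm proposes): the union can get 486.1922472 next round, worth 0.57 × 486.1922472 = 277.129580904 now, so the firm offers 277.129580904, keeping 442.870419096.

442.87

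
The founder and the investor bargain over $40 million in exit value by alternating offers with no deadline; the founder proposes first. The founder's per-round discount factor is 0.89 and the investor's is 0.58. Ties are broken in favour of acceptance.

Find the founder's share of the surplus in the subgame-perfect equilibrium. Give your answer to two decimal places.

34.73

Let x be the founder's share when the founder proposes and y be the investor's share when the investor proposes.
The investor accepts iff offered ≥ 0.58·y, so x = 40 − 0.58y. Symmetrically y = 40 − 0.89x.
Substituting: x = 40 − 0.58(40 − 0.89x), giving x(1 − 0.89·0.58) = 40(1 − 0.58).
So x = 40 × 0.42 / 0.4838 ≈ 34.7251, and the investor receives 40 − x ≈ 5.2749.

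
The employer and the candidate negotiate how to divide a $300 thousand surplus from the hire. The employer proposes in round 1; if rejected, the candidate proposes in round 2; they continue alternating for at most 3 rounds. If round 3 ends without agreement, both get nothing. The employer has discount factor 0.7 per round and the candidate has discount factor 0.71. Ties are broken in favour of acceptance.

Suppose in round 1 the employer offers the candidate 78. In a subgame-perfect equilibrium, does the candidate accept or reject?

Accept

Work out the candidate's continuation value if the offer is rejected.
Round 3 (the employer proposes): the candidate will accept anything ≥ 0, so the employer offers 0 and keeps 300.
Round 2 (the candidate proposes): the employer can get 300 next round, worth 0.7 × 300 = 210 now. The candidate offers 210 and keeps 300 − 210 = 90.
So by rejecting in round 1, the candidate gets 90 next round, worth 0.71 × 90 = 63.9 now.
Offer 78 ≥ 63.9, so the candidate accepts.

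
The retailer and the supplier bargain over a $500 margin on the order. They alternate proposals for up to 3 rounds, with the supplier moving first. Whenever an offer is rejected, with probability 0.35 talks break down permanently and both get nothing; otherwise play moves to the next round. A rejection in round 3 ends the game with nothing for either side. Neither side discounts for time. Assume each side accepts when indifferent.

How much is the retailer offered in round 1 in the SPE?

113.75

Round 3 (the supplier proposes): rejection yields 0 for the retailer; the supplier offers 0 and keeps 500.
Round 2 (the retailer proposes): rejecting gives the supplier an expected 0.65 × 500 = 325. The retailer offers 325 and keeps 500 − 325 = 175.
Round 1 (the supplier proposes): rejecting gives the retailer an expected 0.65 × 175 = 113.75. The supplier offers 113.75 and keeps 500 − 113.75 = 386.25.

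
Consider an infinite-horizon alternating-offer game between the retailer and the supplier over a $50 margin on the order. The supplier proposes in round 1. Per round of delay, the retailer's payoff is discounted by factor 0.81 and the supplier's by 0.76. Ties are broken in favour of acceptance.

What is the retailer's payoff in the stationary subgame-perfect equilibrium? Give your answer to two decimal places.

In a stationary SPE each proposer offers the other exactly their discounted continuation value.
If the supplier keeps x when proposing and the retailer keeps y when proposing, then x = 50 − 0.81y and y = 50 − 0.76x.
Solving: x = 50(1 − 0.81) / (1 − 0.76·0.81) = 9.5 / 0.3844 ≈ 24.7138.
The retailer gets 50 − 24.7138 ≈ 25.2862.

25.29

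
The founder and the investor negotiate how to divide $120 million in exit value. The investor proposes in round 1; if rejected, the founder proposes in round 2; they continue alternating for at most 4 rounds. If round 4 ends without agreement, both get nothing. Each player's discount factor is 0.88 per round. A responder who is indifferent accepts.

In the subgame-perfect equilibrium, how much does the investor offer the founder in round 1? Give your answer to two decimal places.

94.45

Round 4 (the founder proposes): the investor will accept anything ≥ 0, so the founder offers 0 and keeps 120.
Round 3 (the investor proposes): the founder can get 120 next round, worth 0.88 × 120 = 105.6 now, so the investor offers 105.6, keeping 14.4.
Round 2 (the founder proposes): the investor can get 14.4 next round, worth 0.88 × 14.4 = 12.672 now; the founder offers that and keeps 107.328.
Round 1 (the investor proposes): the founder can get 107.328 next round, worth 0.88 × 107.328 = 94.44864 now. The investor offers 94.44864 and keeps 120 − 94.44864 = 25.55136.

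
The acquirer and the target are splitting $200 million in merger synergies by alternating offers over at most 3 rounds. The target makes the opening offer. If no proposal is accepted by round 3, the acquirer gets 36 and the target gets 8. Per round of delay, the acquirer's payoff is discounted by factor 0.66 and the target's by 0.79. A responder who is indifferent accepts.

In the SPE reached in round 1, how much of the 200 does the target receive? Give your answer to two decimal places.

153.51

Round 3 (the target proposes): the acquirer gets 36 if talks fail, so the target offers 36 and keeps 164.
Round 2 (the acquirer proposes): the target can get 164 next round, worth 0.79 × 164 = 129.56 now. The acquirer offers 129.56 and keeps 200 − 129.56 = 70.44.
Round 1 (the target proposes): the acquirer can get 70.44 next round, worth 0.66 × 70.44 = 46.4904 now; the target offers that and keeps 153.5096.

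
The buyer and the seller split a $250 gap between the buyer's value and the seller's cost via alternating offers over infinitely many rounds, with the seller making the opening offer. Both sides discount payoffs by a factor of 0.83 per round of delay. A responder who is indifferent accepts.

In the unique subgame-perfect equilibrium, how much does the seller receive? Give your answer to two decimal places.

Let x be the seller's share when the seller proposes and y be the buyer's share when the buyer proposes.
The buyer accepts iff offered ≥ 0.83·y, so x = 250 − 0.83y. Symmetrically y = 250 − 0.83x.
Substituting: x = 250 − 0.83(250 − 0.83x), giving x(1 − 0.83·0.83) = 250(1 − 0.83).
So x = 250 × 0.17 / 0.3111 ≈ 136.6120, and the buyer receives 250 − x ≈ 113.3880.

136.61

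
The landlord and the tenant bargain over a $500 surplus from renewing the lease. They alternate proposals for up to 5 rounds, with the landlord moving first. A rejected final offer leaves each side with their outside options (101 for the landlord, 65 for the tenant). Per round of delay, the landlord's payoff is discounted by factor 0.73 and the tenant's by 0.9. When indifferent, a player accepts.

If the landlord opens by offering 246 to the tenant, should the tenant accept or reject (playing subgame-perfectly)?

Work out the tenant's continuation value if the offer is rejected.
Round 5 (the landlord proposes): the tenant gets 65 if talks fail, so the landlord offers 65 and keeps 435.
Round 4 (the tenant proposes): the landlord can get 435 next round, worth 0.73 × 435 = 317.55 now, so the tenant offers 317.55, keeping 182.45.
Round 3 (the landlord proposes): the tenant can get 182.45 next round, worth 0.9 × 182.45 = 164.205 now. The landlord offers 164.205 and keeps 500 − 164.205 = 335.795.
Round 2 (the tenant proposes): the landlord can get 335.795 next round, worth 0.73 × 335.795 = 245.13035 now; the tenant offers that and keeps 254.86965.
So by rejecting in round 1, the tenant gets 254.86965 next round, worth 0.9 × 254.86965 = 229.382685 now.
Offer 246 ≥ 229.382685, so the tenant accepts.

Accept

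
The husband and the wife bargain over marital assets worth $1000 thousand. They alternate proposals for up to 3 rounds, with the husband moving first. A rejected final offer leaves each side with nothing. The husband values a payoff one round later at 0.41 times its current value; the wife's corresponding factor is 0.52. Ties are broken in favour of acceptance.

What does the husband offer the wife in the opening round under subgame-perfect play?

Work backward from the last round.
Round 3 (the husband proposes): rejection yields 0 for the wife; the husband offers 0 and keeps 1000.
Round 2 (the wife proposes): the husband can get 1000 next round, worth 0.41 × 1000 = 410 now, so the wife offers 410, keeping 590.
Round 1 (the husband proposes): the wife can get 590 next round, worth 0.52 × 590 = 306.8 now; the husband offers that and keeps 693.2.

306.8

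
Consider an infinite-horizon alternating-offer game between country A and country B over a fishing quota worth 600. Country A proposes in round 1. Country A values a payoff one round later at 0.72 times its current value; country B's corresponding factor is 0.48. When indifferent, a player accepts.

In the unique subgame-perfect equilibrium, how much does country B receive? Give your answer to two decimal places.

When country A proposes, country B accepts any offer worth at least 0.48 times what country B would get by proposing next round; and vice versa.
This gives x = 600 − 0.48y and y = 600 − 0.72x, where x and y are each side's share when it proposes.
Hence (1 − 0.48·0.72)x = 600(1 − 0.48), i.e. 0.6544·x = 312.
x ≈ 476.7726; country B's share is 600 − x ≈ 123.2274.

123.23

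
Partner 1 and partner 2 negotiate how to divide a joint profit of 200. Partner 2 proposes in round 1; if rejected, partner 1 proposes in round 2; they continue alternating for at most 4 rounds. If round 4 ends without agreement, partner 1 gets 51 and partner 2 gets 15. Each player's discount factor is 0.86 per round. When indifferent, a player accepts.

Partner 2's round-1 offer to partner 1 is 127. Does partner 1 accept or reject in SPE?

Work out partner 1's continuation value if the offer is rejected.
Round 4 (partner 1 proposes): partner 2 gets 15 if talks fail, so partner 1 offers 15 and keeps 185.
Round 3 (partner 2 proposes): partner 1 can get 185 next round, worth 0.86 × 185 = 159.1 now; partner 2 offers that and keeps 40.9.
Round 2 (partner 1 proposes): partner 2 can get 40.9 next round, worth 0.86 × 40.9 = 35.174 now. Partner 1 offers 35.174 and keeps 200 − 35.174 = 164.826.
So by rejecting in round 1, partner 1 gets 164.826 next round, worth 0.86 × 164.826 = 141.75036 now.
Offer 127 < 141.75036, so partner 1 rejects.

Reject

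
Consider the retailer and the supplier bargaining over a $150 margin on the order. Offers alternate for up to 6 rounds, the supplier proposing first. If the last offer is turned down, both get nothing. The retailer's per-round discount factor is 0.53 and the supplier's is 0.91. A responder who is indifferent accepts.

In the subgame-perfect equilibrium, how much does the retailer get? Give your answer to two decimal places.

Work backward from the last round.
Round 6 (the retailer proposes): the supplier will accept anything ≥ 0, so the retailer offers 0 and keeps 150.
Round 5 (the supplier proposes): the retailer can get 150 next round, worth 0.53 × 150 = 79.5 now; the supplier offers that and keeps 70.5.
Round 4 (the retailer proposes): the supplier can get 70.5 next round, worth 0.91 × 70.5 = 64.155 now, so the retailer offers 64.155, keeping 85.845.
Round 3 (the supplier proposes): the retailer can get 85.845 next round, worth 0.53 × 85.845 = 45.49785 now. The supplier offers 45.49785 and keeps 150 − 45.49785 = 104.50215.
Round 2 (the retailer proposes): the supplier can get 104.50215 next round, worth 0.91 × 104.50215 = 95.0969565 now, so the retailer offers 95.0969565, keeping 54.9030435.
Round 1 (the supplier proposes): the retailer can get 54.9030435 next round, worth 0.53 × 54.9030435 = 29.098613055 now. The supplier offers 29.098613055 and keeps 150 − 29.098613055 = 120.901386945.

29.10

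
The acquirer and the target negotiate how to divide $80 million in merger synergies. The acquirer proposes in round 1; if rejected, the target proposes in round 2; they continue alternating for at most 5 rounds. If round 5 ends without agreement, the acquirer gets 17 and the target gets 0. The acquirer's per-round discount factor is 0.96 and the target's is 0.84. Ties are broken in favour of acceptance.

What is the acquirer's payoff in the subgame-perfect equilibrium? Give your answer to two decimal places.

Solve by backward induction from round 5.
Round 5 (the acquirer proposes): rejection yields 0 for the target; the acquirer offers 0 and keeps 80.
Round 4 (the target proposes): the acquirer can get 80 next round, worth 0.96 × 80 = 76.8 now; the target offers that and keeps 3.2.
Round 3 (the acquirer proposes): the target can get 3.2 next round, worth 0.84 × 3.2 = 2.688 now; the acquirer offers that and keeps 77.312.
Round 2 (the target proposes): the acquirer can get 77.312 next round, worth 0.96 × 77.312 = 74.21952 now, so the target offers 74.21952, keeping 5.78048.
Round 1 (the acquirer proposes): the target can get 5.78048 next round, worth 0.84 × 5.78048 = 4.8556032 now; the acquirer offers that and keeps 75.1443968.

75.14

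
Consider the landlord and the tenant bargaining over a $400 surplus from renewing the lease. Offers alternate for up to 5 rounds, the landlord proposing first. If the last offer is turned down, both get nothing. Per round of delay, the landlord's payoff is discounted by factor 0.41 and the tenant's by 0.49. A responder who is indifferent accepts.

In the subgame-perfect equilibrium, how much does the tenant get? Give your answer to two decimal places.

138.87

By backward induction:
Round 5 (the landlord proposes): rejection yields 0 for the tenant; the landlord offers 0 and keeps 400.
Round 4 (the tenant proposes): the landlord can get 400 next round, worth 0.41 × 400 = 164 now; the tenant offers that and keeps 236.
Round 3 (the landlord proposes): the tenant can get 236 next round, worth 0.49 × 236 = 115.64 now; the landlord offers that and keeps 284.36.
Round 2 (the tenant proposes): the landlord can get 284.36 next round, worth 0.41 × 284.36 = 116.5876 now, so the tenant offers 116.5876, keeping 283.4124.
Round 1 (the landlord proposes): the tenant can get 283.4124 next round, worth 0.49 × 283.4124 = 138.872076 now; the landlord offers that and keeps 261.127924.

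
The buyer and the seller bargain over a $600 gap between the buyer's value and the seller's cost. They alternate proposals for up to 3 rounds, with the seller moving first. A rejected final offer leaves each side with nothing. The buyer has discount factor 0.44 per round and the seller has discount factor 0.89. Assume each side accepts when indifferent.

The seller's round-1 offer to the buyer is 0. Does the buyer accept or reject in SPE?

Reject

Round 3 (the seller proposes): the buyer will accept anything ≥ 0, so the seller offers 0 and keeps 600.
Round 2 (the buyer proposes): the seller can get 600 next round, worth 0.89 × 600 = 534 now; the buyer offers that and keeps 66.
So by rejecting in round 1, the buyer gets 66 next round, worth 0.44 × 66 = 29.04 now.
Offer 0 < 29.04, so the buyer rejects.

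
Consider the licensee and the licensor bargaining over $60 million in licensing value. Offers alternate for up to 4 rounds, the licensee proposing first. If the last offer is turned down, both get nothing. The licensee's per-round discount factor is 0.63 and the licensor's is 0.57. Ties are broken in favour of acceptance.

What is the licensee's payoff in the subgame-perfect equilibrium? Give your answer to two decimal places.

Round 4 (the licensor proposes): the licensee will accept anything ≥ 0, so the licensor offers 0 and keeps 60.
Round 3 (the licensee proposes): the licensor can get 60 next round, worth 0.57 × 60 = 34.2 now, so the licensee offers 34.2, keeping 25.8.
Round 2 (the licensor proposes): the licensee can get 25.8 next round, worth 0.63 × 25.8 = 16.254 now, so the licensor offers 16.254, keeping 43.746.
Round 1 (the licensee proposes): the licensor can get 43.746 next round, worth 0.57 × 43.746 = 24.93522 now, so the licensee offers 24.93522, keeping 35.06478.

35.06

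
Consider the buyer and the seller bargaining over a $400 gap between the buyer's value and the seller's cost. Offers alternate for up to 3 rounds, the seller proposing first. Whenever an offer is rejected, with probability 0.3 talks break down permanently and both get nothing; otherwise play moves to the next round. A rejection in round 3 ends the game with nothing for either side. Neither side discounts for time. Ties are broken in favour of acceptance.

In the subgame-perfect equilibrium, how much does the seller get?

316

Round 3 (the seller proposes): the buyer will accept anything ≥ 0, so the seller offers 0 and keeps 400.
Round 2 (the buyer proposes): rejecting gives the seller an expected 0.7 × 400 = 280. The buyer offers 280 and keeps 400 − 280 = 120.
Round 1 (the seller proposes): rejecting gives the buyer an expected 0.7 × 120 = 84. The seller offers 84 and keeps 400 − 84 = 316.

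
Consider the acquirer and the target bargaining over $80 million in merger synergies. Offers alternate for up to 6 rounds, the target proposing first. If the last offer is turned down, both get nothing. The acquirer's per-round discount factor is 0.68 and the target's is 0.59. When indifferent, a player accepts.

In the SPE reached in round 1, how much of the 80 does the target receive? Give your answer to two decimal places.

Round 6 (the acquirer proposes): the target will accept anything ≥ 0, so the acquirer offers 0 and keeps 80.
Round 5 (the target proposes): the acquirer can get 80 next round, worth 0.68 × 80 = 54.4 now, so the target offers 54.4, keeping 25.6.
Round 4 (the acquirer proposes): the target can get 25.6 next round, worth 0.59 × 25.6 = 15.104 now. The acquirer offers 15.104 and keeps 80 − 15.104 = 64.896.
Round 3 (the target proposes): the acquirer can get 64.896 next round, worth 0.68 × 64.896 = 44.12928 now; the target offers that and keeps 35.87072.
Round 2 (the acquirer proposes): the target can get 35.87072 next round, worth 0.59 × 35.87072 = 21.1637248 now, so the acquirer offers 21.1637248, keeping 58.8362752.
Round 1 (the target proposes): the acquirer can get 58.8362752 next round, worth 0.68 × 58.8362752 = 40.008667136 now. The target offers 40.008667136 and keeps 80 − 40.008667136 = 39.991332864.

39.99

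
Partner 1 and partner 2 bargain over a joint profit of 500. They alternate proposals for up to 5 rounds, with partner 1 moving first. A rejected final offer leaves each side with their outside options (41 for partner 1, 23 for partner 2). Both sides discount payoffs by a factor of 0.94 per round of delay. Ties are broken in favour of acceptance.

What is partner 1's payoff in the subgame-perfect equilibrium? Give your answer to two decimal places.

Round 5 (partner 1 proposes): partner 2 gets 23 if talks fail, so partner 1 offers 23 and keeps 477.
Round 4 (partner 2 proposes): partner 1 can get 477 next round, worth 0.94 × 477 = 448.38 now; partner 2 offers that and keeps 51.62.
Round 3 (partner 1 proposes): partner 2 can get 51.62 next round, worth 0.94 × 51.62 = 48.5228 now. Partner 1 offers 48.5228 and keeps 500 − 48.5228 = 451.4772.
Round 2 (partner 2 proposes): partner 1 can get 451.4772 next round, worth 0.94 × 451.4772 = 424.388568 now. Partner 2 offers 424.388568 and keeps 500 − 424.388568 = 75.611432.
Round 1 (partner 1 proposes): partner 2 can get 75.611432 next round, worth 0.94 × 75.611432 = 71.07474608 now. Partner 1 offers 71.07474608 and keeps 500 − 71.07474608 = 428.92525392.

428.93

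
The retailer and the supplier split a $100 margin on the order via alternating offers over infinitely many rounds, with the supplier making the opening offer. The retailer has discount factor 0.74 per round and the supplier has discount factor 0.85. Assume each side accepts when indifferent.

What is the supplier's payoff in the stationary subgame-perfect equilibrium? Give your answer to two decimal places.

70.08

In a stationary SPE each proposer offers the other exactly their discounted continuation value.
If the supplier keeps x when proposing and the retailer keeps y when proposing, then x = 100 − 0.74y and y = 100 − 0.85x.
Solving: x = 100(1 − 0.74) / (1 − 0.85·0.74) = 26 / 0.371 ≈ 70.0809.
The retailer gets 100 − 70.0809 ≈ 29.9191.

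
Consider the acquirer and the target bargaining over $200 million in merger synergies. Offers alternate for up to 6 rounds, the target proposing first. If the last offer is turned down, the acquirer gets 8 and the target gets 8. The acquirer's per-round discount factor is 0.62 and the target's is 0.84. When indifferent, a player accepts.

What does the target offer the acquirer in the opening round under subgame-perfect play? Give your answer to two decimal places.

Work backward from the last round.
Round 6 (the acquirer proposes): the target gets 8 if talks fail, so the acquirer offers 8 and keeps 192.
Round 5 (the target proposes): the acquirer can get 192 next round, worth 0.62 × 192 = 119.04 now; the target offers that and keeps 80.96.
Round 4 (the acquirer proposes): the target can get 80.96 next round, worth 0.84 × 80.96 = 68.0064 now. The acquirer offers 68.0064 and keeps 200 − 68.0064 = 131.9936.
Round 3 (the target proposes): the acquirer can get 131.9936 next round, worth 0.62 × 131.9936 = 81.836032 now, so the target offers 81.836032, keeping 118.163968.
Round 2 (the acquirer proposes): the target can get 118.163968 next round, worth 0.84 × 118.163968 = 99.25773312 now, so the acquirer offers 99.25773312, keeping 100.74226688.
Round 1 (the target proposes): the acquirer can get 100.74226688 next round, worth 0.62 × 100.74226688 = 62.4602054656 now, so the target offers 62.4602054656, keeping 137.5397945344.

62.46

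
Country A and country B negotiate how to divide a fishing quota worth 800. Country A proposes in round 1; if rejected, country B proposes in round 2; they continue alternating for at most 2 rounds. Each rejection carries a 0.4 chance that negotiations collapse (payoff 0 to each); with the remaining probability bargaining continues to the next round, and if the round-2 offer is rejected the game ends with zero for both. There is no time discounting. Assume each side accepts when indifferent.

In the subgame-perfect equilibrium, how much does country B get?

By backward induction:
Round 2 (country B proposes): rejection yields 0 for country A; country B offers 0 and keeps 800.
Round 1 (country A proposes): rejecting gives country B an expected 0.6 × 800 = 480; country A offers that and keeps 320.

480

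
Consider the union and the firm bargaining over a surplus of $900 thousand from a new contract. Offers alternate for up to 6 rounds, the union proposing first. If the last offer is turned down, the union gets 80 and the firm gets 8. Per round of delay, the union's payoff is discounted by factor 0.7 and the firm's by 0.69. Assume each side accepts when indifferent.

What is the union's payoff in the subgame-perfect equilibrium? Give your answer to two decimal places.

491.72

Round 6 (the firm proposes): the union gets 80 if talks fail, so the firm offers 80 and keeps 820.
Round 5 (the union proposes): the firm can get 820 next round, worth 0.69 × 820 = 565.8 now. The union offers 565.8 and keeps 900 − 565.8 = 334.2.
Round 4 (the firm proposes): the union can get 334.2 next round, worth 0.7 × 334.2 = 233.94 now. The firm offers 233.94 and keeps 900 − 233.94 = 666.06.
Round 3 (the union proposes): the firm can get 666.06 next round, worth 0.69 × 666.06 = 459.5814 now, so the union offers 459.5814, keeping 440.4186.
Round 2 (the firm proposes): the union can get 440.4186 next round, worth 0.7 × 440.4186 = 308.29302 now. The firm offers 308.29302 and keeps 900 − 308.29302 = 591.70698.
Round 1 (the union proposes): the firm can get 591.70698 next round, worth 0.69 × 591.70698 = 408.2778162 now; the union offers that and keeps 491.7221838.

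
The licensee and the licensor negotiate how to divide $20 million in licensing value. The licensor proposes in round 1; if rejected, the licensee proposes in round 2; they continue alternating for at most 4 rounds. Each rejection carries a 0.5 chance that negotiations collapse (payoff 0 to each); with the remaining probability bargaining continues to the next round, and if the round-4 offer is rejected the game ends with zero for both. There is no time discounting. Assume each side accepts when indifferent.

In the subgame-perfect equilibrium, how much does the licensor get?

12.5

Round 4 (the licensee proposes): the licensor will accept anything ≥ 0, so the licensee offers 0 and keeps 20.
Round 3 (the licensor proposes): rejecting gives the licensee an expected 0.5 × 20 = 10, so the licensor offers 10, keeping 10.
Round 2 (the licensee proposes): rejecting gives the licensor an expected 0.5 × 10 = 5. The licensee offers 5 and keeps 20 − 5 = 15.
Round 1 (the licensor proposes): rejecting gives the licensee an expected 0.5 × 15 = 7.5; the licensor offers that and keeps 12.5.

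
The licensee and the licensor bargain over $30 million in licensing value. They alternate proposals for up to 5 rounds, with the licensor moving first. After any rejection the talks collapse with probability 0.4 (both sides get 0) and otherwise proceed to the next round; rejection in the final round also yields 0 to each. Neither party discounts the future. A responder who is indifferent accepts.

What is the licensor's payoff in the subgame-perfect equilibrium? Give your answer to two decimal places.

Round 5 (the licensor proposes): rejection yields 0 for the licensee; the licensor offers 0 and keeps 30.
Round 4 (the licensee proposes): rejecting gives the licensor an expected 0.6 × 30 = 18, so the licensee offers 18, keeping 12.
Round 3 (the licensor proposes): rejecting gives the licensee an expected 0.6 × 12 = 7.2. The licensor offers 7.2 and keeps 30 − 7.2 = 22.8.
Round 2 (the licensee proposes): rejecting gives the licensor an expected 0.6 × 22.8 = 13.68, so the licensee offers 13.68, keeping 16.32.
Round 1 (the licensor proposes): rejecting gives the licensee an expected 0.6 × 16.32 = 9.792, so the licensor offers 9.792, keeping 20.208.

20.21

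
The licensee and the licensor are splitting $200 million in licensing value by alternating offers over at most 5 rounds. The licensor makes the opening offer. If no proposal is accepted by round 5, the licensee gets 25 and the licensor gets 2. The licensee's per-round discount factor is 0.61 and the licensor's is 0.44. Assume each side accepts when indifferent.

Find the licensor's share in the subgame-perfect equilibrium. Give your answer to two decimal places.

Round 5 (the licensor proposes): the licensee gets 25 if talks fail, so the licensor offers 25 and keeps 175.
Round 4 (the licensee proposes): the licensor can get 175 next round, worth 0.44 × 175 = 77 now; the licensee offers that and keeps 123.
Round 3 (the licensor proposes): the licensee can get 123 next round, worth 0.61 × 123 = 75.03 now. The licensor offers 75.03 and keeps 200 − 75.03 = 124.97.
Round 2 (the licensee proposes): the licensor can get 124.97 next round, worth 0.44 × 124.97 = 54.9868 now. The licensee offers 54.9868 and keeps 200 − 54.9868 = 145.0132.
Round 1 (the licensor proposes): the licensee can get 145.0132 next round, worth 0.61 × 145.0132 = 88.458052 now. The licensor offers 88.458052 and keeps 200 − 88.458052 = 111.541948.

111.54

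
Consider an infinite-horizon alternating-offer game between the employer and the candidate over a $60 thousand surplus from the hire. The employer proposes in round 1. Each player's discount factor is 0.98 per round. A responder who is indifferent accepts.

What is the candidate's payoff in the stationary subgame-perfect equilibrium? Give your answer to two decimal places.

Let x be the employer's share when the employer proposes and y be the candidate's share when the candidate proposes.
The candidate accepts iff offered ≥ 0.98·y, so x = 60 − 0.98y. Symmetrically y = 60 − 0.98x.
Substituting: x = 60 − 0.98(60 − 0.98x), giving x(1 − 0.98·0.98) = 60(1 − 0.98).
So x = 60 × 0.02 / 0.0396 ≈ 30.3030, and the candidate receives 60 − x ≈ 29.6970.

29.70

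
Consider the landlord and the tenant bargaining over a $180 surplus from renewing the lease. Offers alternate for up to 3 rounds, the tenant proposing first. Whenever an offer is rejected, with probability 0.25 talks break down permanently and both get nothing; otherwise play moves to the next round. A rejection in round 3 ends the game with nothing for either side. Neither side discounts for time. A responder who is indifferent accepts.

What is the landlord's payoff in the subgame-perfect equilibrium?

Round 3 (the tenant proposes): the landlord will accept anything ≥ 0, so the tenant offers 0 and keeps 180.
Round 2 (the landlord proposes): rejecting gives the tenant an expected 0.75 × 180 = 135; the landlord offers that and keeps 45.
Round 1 (the tenant proposes): rejecting gives the landlord an expected 0.75 × 45 = 33.75; the tenant offers that and keeps 146.25.

33.75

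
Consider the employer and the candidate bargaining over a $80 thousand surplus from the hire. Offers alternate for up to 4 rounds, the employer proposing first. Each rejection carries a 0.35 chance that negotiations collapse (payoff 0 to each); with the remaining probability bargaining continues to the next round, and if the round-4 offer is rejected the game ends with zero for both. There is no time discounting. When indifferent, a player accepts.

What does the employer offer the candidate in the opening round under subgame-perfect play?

By backward induction:
Round 4 (the candidate proposes): rejection yields 0 for the employer; the candidate offers 0 and keeps 80.
Round 3 (the employer proposes): rejecting gives the candidate an expected 0.65 × 80 = 52. The employer offers 52 and keeps 80 − 52 = 28.
Round 2 (the candidate proposes): rejecting gives the employer an expected 0.65 × 28 = 18.2; the candidate offers that and keeps 61.8.
Round 1 (the employer proposes): rejecting gives the candidate an expected 0.65 × 61.8 = 40.17; the employer offers that and keeps 39.83.

40.17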